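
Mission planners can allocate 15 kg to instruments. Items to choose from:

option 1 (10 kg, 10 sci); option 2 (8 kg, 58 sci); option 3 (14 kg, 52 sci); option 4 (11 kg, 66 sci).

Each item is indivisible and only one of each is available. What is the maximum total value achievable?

Check high-value combinations within 15 kg:
- option 4: mass 11, value 66
- option 2: mass 8, value 58
- option 3: mass 14, value 52
- option 1: mass 10, value 10
Best: 66 sci.

66 sci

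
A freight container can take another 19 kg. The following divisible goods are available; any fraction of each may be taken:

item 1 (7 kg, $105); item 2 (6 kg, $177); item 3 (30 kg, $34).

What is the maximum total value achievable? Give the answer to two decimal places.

Take in order of value per unit:
- item 2 (177/6 per unit): all 6 → value 177, running total 177.00
- item 1 (105/7 per unit): all 7 → value 105, running total 282.00
- item 3 (34/30 per unit): 6 of 30 → value 6×34/30 = 6.8000, running total 288.80
Total 288.80.

288.80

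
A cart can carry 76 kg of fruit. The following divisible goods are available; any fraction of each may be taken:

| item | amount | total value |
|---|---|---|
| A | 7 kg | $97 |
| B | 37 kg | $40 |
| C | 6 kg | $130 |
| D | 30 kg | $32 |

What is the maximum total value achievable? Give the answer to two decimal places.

294.73

Take in order of value per unit:
- C (130/6 per unit): all 6 → value 130, running total 130.00
- A (97/7 per unit): all 7 → value 97, running total 227.00
- B (40/37 per unit): all 37 → value 40, running total 267.00
- D (32/30 per unit): 26 of 30 → value 26×32/30 = 27.7333, running total 294.73
Total 294.73.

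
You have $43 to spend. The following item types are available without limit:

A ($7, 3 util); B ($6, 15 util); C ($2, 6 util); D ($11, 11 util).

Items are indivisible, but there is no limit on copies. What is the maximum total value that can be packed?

Best value-per-unit is C at 6/2, and filling with it alone uses cost 21×2=42. No mix of the others beats 21×6 = 126.

126 util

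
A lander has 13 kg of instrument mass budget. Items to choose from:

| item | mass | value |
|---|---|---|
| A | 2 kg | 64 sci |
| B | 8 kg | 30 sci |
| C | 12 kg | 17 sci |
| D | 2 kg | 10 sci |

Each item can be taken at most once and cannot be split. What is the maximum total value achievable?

104 sci

Check high-value combinations within 13 kg:
- A+B+D: mass 2+8+2=12, value 64+30+10=104
- A+B: mass 2+8=10, value 64+30=94
- A+D: mass 2+2=4, value 64+10=74
- A: mass 2, value 64
- B+D: mass 8+2=10, value 30+10=40
Best: 104 sci.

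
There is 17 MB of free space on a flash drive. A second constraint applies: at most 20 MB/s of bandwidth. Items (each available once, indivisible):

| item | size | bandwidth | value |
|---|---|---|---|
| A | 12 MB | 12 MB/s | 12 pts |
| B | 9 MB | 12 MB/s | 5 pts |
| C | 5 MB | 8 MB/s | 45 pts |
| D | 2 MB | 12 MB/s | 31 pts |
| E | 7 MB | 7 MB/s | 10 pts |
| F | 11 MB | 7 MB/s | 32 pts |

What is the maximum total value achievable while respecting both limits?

Feasible sets respecting both limits:
- C+F: size 16, bandwidth 15, value 77
- C+D: size 7, bandwidth 20, value 76
- D+F: size 13, bandwidth 19, value 63
Best: 77 pts.

77 pts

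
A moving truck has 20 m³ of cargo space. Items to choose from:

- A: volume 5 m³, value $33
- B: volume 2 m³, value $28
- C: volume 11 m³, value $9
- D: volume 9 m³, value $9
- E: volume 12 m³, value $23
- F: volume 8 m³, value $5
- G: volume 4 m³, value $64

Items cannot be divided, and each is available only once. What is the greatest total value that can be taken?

$134

This is a 0/1 knapsack; check combinations near the capacity.
- A+B+D+G: volume 5+2+9+4=20, value 33+28+9+64=134
- A+B+F+G: volume 5+2+8+4=19, value 33+28+5+64=130
- A+B+G: volume 5+2+4=11, value 33+28+64=125
Best: $134.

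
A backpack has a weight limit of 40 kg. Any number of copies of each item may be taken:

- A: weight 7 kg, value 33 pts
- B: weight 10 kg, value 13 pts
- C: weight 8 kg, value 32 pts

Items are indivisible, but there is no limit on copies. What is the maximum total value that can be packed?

165 pts

Best value-per-unit is A at 33/7, and filling with it alone uses weight 5×7=35. No mix of the others beats 5×33 = 165.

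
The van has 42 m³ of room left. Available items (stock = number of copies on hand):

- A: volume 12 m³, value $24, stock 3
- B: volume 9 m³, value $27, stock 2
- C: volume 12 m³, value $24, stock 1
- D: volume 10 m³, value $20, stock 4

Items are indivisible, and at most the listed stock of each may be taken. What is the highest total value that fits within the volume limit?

$102

Top feasible selections:
- 1×A + 2×B + 1×C: volume 42, value 102
- 2×A + 2×B: volume 42, value 102
- 2×B + 1×C + 1×D: volume 40, value 98
- 1×A + 2×B + 1×D: volume 40, value 98
Best: $102.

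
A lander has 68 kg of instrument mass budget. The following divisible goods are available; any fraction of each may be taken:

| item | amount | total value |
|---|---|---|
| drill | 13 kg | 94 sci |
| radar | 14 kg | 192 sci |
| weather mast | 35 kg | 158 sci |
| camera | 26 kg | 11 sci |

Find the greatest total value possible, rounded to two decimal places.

446.54

Take in order of value per unit:
- radar (192/14 per unit): all 14 → value 192, running total 192.00
- drill (94/13 per unit): all 13 → value 94, running total 286.00
- weather mast (158/35 per unit): all 35 → value 158, running total 444.00
- camera (11/26 per unit): 6 of 26 → value 6×11/26 = 2.5385, running total 446.54
Total 446.54.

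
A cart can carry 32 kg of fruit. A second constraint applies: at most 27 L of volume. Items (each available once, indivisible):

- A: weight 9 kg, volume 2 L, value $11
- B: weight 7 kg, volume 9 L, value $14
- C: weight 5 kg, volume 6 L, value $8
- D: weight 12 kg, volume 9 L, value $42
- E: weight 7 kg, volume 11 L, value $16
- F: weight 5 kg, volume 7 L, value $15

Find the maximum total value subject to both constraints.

Feasible sets respecting both limits:
- A+C+D+F: weight 31, volume 24, value 76
- D+E+F: weight 24, volume 27, value 73
- B+D+F: weight 24, volume 25, value 71
- A+D+E: weight 28, volume 22, value 69
Best: $76.

$76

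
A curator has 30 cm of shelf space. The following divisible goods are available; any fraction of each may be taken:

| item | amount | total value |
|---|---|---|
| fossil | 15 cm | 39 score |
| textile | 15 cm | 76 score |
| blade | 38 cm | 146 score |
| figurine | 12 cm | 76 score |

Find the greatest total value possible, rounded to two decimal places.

Take in order of value per unit:
- figurine (76/12 per unit): all 12 → value 76, running total 76.00
- textile (76/15 per unit): all 15 → value 76, running total 152.00
- blade (146/38 per unit): 3 of 38 → value 3×146/38 = 11.5263, running total 163.53
Total 163.53.

163.53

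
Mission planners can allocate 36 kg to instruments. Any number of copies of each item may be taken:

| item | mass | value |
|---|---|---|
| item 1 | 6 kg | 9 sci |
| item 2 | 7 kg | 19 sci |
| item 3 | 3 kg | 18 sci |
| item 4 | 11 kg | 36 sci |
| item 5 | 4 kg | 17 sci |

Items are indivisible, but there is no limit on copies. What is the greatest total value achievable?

216 sci

Best value-per-unit is item 3 at 18/3, and filling with it alone uses mass 12×3=36. No mix of the others beats 12×18 = 216.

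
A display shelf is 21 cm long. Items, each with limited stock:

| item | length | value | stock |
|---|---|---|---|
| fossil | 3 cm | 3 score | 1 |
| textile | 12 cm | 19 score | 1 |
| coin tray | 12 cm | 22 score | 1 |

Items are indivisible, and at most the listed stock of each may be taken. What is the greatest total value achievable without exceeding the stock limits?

25 score

Best selections within length 21 and stock limits:
- 1×fossil + 1×coin tray: length 15, value 25
- 1×coin tray: length 12, value 22
Best: 25 score.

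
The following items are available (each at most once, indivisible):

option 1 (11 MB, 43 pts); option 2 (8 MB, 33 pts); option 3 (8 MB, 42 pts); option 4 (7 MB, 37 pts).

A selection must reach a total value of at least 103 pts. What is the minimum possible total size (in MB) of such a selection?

23

Subsets with value ≥ 103, sorted by total size:
- option 2+option 3+option 4: size 23, value 112
- option 1+option 3+option 4: size 26, value 122
- option 1+option 2+option 4: size 26, value 113
Minimum size: 23 MB.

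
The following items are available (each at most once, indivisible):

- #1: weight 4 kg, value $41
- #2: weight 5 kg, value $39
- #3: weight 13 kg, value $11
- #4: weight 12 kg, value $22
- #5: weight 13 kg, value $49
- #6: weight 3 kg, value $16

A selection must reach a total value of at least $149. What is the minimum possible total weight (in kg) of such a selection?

34

Subsets with value ≥ 149, sorted by total weight:
- #1+#2+#4+#5: weight 34, value 151
- #1+#2+#4+#5+#6: weight 37, value 167
- #1+#2+#3+#5+#6: weight 38, value 156
- #1+#2+#3+#4+#5: weight 47, value 162
Minimum weight: 34 kg.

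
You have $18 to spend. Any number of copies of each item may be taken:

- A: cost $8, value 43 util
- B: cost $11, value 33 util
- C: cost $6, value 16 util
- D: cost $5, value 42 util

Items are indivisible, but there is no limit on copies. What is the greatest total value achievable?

Best value-per-unit is D at 42/5; filling with it alone gives 3×42 = 126.
Optimal mix: 1×A + 2×D → cost 18, value 127.

127 util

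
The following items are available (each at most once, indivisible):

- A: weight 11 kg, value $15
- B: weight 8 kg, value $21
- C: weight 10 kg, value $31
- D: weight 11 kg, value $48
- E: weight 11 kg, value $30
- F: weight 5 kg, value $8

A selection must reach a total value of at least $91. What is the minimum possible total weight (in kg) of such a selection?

Subsets with value ≥ 91, sorted by total weight:
- B+C+D: weight 29, value 100
- B+D+E: weight 30, value 99
Minimum weight: 29 kg.

29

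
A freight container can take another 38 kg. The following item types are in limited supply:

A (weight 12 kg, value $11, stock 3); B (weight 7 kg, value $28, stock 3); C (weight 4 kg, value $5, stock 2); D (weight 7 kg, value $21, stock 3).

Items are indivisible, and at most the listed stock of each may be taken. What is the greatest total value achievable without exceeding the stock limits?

Best selections within weight 38 and stock limits:
- 3×B + 2×D: weight 35, value 126
- 2×B + 3×D: weight 35, value 119
- 3×B + 2×C + 1×D: weight 36, value 115
- 3×B + 1×C + 1×D: weight 32, value 110
Best: $126.

$126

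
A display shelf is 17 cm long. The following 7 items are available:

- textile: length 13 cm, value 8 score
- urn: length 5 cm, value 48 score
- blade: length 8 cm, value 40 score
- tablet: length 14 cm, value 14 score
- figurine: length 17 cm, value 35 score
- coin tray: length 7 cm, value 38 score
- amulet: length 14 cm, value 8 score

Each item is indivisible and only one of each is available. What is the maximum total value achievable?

Check high-value combinations within 17 cm:
- urn+blade: length 5+8=13, value 48+40=88
- urn+coin tray: length 5+7=12, value 48+38=86
- blade+coin tray: length 8+7=15, value 40+38=78
- urn: length 5, value 48
- blade: length 8, value 40
Best: 88 score.

88 score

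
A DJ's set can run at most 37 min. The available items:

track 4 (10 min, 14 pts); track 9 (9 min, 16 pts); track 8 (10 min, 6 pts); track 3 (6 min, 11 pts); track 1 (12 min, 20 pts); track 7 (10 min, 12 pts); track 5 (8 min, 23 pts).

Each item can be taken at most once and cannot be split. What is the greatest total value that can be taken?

This is a 0/1 knapsack; check combinations near the capacity.
- track 9+track 3+track 1+track 5: duration 9+6+12+8=35, value 16+11+20+23=70
- track 4+track 3+track 1+track 5: duration 10+6+12+8=36, value 14+11+20+23=68
- track 3+track 1+track 7+track 5: duration 6+12+10+8=36, value 11+20+12+23=66
- track 4+track 9+track 7+track 5: duration 10+9+10+8=37, value 14+16+12+23=65
Best: 70 pts.

70 pts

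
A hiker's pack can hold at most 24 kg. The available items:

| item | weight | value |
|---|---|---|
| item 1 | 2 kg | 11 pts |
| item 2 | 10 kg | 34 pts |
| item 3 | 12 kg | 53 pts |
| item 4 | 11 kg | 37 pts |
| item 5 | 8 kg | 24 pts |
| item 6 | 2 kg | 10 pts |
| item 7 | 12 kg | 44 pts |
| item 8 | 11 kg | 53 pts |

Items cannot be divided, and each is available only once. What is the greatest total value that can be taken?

106 pts

This is a 0/1 knapsack; check combinations near the capacity.
- item 3+item 8: weight 12+11=23, value 53+53=106
- item 1+item 4+item 8: weight 2+11+11=24, value 11+37+53=101
- item 4+item 6+item 8: weight 11+2+11=24, value 37+10+53=100
Best: 106 pts.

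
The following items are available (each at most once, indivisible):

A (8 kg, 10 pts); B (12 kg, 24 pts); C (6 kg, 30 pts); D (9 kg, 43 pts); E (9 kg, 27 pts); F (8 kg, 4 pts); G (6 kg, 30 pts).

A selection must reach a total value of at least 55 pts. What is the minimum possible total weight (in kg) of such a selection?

Subsets with value ≥ 55, sorted by total weight:
- C+G: weight 12, value 60
- C+D: weight 15, value 73
Minimum weight: 12 kg.

12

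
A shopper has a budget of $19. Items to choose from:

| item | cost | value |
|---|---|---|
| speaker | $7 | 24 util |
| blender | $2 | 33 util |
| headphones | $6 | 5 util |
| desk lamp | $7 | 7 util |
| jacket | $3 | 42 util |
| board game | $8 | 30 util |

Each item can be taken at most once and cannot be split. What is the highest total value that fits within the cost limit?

Check high-value combinations within $19:
- blender+headphones+jacket+board game: cost 2+6+3+8=19, value 33+5+42+30=110
- speaker+blender+desk lamp+jacket: cost 7+2+7+3=19, value 24+33+7+42=106
- blender+jacket+board game: cost 2+3+8=13, value 33+42+30=105
- speaker+blender+headphones+jacket: cost 7+2+6+3=18, value 24+33+5+42=104
Best: 110 util.

110 util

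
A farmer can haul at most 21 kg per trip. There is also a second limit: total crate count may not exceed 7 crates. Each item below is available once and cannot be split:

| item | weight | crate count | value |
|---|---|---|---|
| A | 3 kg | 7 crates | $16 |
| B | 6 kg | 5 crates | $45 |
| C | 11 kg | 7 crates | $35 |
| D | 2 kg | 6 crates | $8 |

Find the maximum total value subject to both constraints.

$45

Feasible sets respecting both limits:
- B: weight 6, crate count 5, value 45
- C: weight 11, crate count 7, value 35
- A: weight 3, crate count 7, value 16
- D: weight 2, crate count 6, value 8
Best: $45.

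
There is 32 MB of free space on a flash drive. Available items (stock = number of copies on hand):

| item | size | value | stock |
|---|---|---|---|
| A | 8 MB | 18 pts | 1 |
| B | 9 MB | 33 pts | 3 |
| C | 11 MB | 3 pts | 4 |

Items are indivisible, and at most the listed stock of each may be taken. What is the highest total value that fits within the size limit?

99 pts

Best selections within size 32 and stock limits:
- 3×B: size 27, value 99
- 1×A + 2×B: size 26, value 84
- 2×B + 1×C: size 29, value 69
- 2×B: size 18, value 66
Best: 99 pts.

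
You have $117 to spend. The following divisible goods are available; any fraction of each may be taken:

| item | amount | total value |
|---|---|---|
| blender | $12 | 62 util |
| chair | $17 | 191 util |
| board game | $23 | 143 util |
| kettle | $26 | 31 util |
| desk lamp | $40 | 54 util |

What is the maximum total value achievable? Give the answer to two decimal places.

Take in order of value per unit:
- chair (191/17 per unit): all 17 → value 191, running total 191.00
- board game (143/23 per unit): all 23 → value 143, running total 334.00
- blender (62/12 per unit): all 12 → value 62, running total 396.00
- desk lamp (54/40 per unit): all 40 → value 54, running total 450.00
- kettle (31/26 per unit): 25 of 26 → value 25×31/26 = 29.8077, running total 479.81
Total 479.81.

479.81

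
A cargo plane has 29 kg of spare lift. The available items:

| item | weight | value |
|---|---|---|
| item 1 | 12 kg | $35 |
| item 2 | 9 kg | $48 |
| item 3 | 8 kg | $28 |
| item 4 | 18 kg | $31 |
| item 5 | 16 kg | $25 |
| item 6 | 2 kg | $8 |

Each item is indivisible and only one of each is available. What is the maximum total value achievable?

$111

This is a 0/1 knapsack; check combinations near the capacity.
- item 1+item 2+item 3: weight 12+9+8=29, value 35+48+28=111
- item 1+item 2+item 6: weight 12+9+2=23, value 35+48+8=91
- item 2+item 4+item 6: weight 9+18+2=29, value 48+31+8=87
- item 2+item 3+item 6: weight 9+8+2=19, value 48+28+8=84
- item 1+item 2: weight 12+9=21, value 35+48=83
Best: $111.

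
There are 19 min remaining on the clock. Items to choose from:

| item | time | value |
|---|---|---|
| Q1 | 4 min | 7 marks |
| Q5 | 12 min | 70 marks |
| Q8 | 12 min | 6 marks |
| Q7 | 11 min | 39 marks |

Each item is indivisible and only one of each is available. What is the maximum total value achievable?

77 marks

This is a 0/1 knapsack; check combinations near the capacity.
- Q1+Q5: time 4+12=16, value 7+70=77
- Q5: time 12, value 70
- Q1+Q7: time 4+11=15, value 7+39=46
- Q7: time 11, value 39
Best: 77 marks.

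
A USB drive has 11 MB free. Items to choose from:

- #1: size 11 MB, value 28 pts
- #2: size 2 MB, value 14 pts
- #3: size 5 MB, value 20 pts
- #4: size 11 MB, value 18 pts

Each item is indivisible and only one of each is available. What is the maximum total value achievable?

34 pts

Check high-value combinations within 11 MB:
- #2+#3: size 2+5=7, value 14+20=34
- #1: size 11, value 28
- #3: size 5, value 20
Best: 34 pts.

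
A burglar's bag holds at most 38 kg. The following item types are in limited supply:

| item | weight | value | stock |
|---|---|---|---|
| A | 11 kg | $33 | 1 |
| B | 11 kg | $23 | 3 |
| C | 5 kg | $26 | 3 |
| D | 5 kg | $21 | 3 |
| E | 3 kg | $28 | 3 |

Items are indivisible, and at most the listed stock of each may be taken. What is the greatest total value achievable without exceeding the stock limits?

$204

Best selections within weight 38 and stock limits:
- 3×C + 2×D + 3×E: weight 34, value 204
- 2×C + 3×D + 3×E: weight 34, value 199
Best: $204.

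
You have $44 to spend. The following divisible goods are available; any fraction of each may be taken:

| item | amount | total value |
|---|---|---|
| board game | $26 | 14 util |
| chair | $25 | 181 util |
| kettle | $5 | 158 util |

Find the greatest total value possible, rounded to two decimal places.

346.54

Take in order of value per unit:
- kettle (158/5 per unit): all 5 → value 158, running total 158.00
- chair (181/25 per unit): all 25 → value 181, running total 339.00
- board game (14/26 per unit): 14 of 26 → value 14×14/26 = 7.5385, running total 346.54
Total 346.54.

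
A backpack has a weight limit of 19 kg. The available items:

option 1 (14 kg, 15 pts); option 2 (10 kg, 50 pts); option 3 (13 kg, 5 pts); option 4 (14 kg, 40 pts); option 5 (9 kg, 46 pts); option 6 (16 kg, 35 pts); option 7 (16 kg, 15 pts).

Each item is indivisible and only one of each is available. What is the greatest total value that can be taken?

This is a 0/1 knapsack; check combinations near the capacity.
- option 2+option 5: weight 10+9=19, value 50+46=96
- option 2: weight 10, value 50
- option 5: weight 9, value 46
- option 4: weight 14, value 40
- option 6: weight 16, value 35
Best: 96 pts.

96 pts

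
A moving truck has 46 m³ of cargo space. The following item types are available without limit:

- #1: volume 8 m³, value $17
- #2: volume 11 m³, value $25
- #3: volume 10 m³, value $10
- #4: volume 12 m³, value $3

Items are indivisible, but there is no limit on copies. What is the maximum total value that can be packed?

$101

Best value-per-unit is #2 at 25/11; filling with it alone gives 4×25 = 100.
Optimal mix: 3×#1 + 2×#2 → volume 46, value 101.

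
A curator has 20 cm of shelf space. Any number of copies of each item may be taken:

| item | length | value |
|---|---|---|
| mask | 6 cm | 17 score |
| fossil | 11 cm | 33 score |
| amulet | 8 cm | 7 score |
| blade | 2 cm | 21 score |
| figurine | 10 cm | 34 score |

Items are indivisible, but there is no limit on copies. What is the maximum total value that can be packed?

210 score

Best value-per-unit is blade at 21/2, and filling with it alone uses length 10×2=20. No mix of the others beats 10×21 = 210.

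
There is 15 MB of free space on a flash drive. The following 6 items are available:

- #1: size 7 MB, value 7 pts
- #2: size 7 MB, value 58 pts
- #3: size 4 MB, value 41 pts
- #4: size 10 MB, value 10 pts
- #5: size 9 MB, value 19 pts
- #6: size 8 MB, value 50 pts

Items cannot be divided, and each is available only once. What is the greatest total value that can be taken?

This is a 0/1 knapsack; check combinations near the capacity.
- #2+#6: size 7+8=15, value 58+50=108
- #2+#3: size 7+4=11, value 58+41=99
- #3+#6: size 4+8=12, value 41+50=91
- #1+#2: size 7+7=14, value 7+58=65
Best: 108 pts.

108 pts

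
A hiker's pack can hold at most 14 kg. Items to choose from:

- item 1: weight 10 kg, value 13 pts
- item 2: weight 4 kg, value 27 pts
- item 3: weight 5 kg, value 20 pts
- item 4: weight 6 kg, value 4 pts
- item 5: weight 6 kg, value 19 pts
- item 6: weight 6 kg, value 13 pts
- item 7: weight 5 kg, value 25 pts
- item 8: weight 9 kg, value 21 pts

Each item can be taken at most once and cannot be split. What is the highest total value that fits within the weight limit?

This is a 0/1 knapsack; check combinations near the capacity.
- item 2+item 3+item 7: weight 4+5+5=14, value 27+20+25=72
- item 2+item 7: weight 4+5=9, value 27+25=52
- item 2+item 8: weight 4+9=13, value 27+21=48
Best: 72 pts.

72 pts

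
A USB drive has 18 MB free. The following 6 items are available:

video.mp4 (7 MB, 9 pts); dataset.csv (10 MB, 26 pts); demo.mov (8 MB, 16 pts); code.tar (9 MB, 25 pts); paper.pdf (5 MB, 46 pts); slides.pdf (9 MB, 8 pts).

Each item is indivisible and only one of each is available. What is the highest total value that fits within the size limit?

72 pts

Check high-value combinations within 18 MB:
- dataset.csv+paper.pdf: size 10+5=15, value 26+46=72
- code.tar+paper.pdf: size 9+5=14, value 25+46=71
- demo.mov+paper.pdf: size 8+5=13, value 16+46=62
- video.mp4+paper.pdf: size 7+5=12, value 9+46=55
- paper.pdf+slides.pdf: size 5+9=14, value 46+8=54
Best: 72 pts.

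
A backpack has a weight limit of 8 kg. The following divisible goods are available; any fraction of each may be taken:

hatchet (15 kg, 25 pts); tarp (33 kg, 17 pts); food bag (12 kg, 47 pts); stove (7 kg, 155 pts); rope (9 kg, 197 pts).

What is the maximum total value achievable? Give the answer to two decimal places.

Take in order of value per unit:
- stove (155/7 per unit): all 7 → value 155, running total 155.00
- rope (197/9 per unit): 1 of 9 → value 1×197/9 = 21.8889, running total 176.89
Total 176.89.

176.89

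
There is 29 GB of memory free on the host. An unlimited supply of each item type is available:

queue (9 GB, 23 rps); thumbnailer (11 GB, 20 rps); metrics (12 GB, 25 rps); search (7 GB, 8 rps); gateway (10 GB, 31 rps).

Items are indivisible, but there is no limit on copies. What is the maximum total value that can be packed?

85 rps

Best value-per-unit is gateway at 31/10; filling with it alone gives 2×31 = 62.
Optimal mix: 1×queue + 2×gateway → memory 29, value 85.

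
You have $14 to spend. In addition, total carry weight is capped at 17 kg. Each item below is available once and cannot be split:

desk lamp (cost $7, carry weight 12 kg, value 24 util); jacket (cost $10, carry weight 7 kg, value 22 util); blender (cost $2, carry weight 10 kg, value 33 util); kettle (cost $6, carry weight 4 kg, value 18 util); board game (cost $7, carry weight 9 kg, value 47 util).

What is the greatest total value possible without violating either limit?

65 util

Feasible sets respecting both limits:
- kettle+board game: cost 13, carry weight 13, value 65
- jacket+blender: cost 12, carry weight 17, value 55
- blender+kettle: cost 8, carry weight 14, value 51
Best: 65 util.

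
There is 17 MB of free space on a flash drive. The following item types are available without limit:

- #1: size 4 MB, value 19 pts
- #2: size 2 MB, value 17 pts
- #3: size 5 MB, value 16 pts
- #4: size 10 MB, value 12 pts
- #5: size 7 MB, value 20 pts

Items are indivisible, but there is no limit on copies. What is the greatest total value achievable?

136 pts

Best value-per-unit is #2 at 17/2, and filling with it alone uses size 8×2=16. No mix of the others beats 8×17 = 136.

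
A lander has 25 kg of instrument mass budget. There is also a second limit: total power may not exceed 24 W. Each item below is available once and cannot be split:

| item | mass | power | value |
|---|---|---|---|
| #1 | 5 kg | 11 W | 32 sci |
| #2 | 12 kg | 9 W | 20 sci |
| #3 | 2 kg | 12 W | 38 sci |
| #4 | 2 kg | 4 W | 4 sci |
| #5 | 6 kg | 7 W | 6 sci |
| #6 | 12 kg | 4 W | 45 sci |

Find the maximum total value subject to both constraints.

Feasible sets respecting both limits:
- #3+#5+#6: mass 20, power 23, value 89
- #3+#4+#6: mass 16, power 20, value 87
- #3+#6: mass 14, power 16, value 83
Best: 89 sci.

89 sci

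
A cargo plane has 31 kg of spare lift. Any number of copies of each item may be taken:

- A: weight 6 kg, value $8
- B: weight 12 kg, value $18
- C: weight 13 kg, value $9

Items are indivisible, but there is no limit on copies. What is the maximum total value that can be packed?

$44

Best value-per-unit is B at 18/12; filling with it alone gives 2×18 = 36.
Optimal mix: 1×A + 2×B → weight 30, value 44.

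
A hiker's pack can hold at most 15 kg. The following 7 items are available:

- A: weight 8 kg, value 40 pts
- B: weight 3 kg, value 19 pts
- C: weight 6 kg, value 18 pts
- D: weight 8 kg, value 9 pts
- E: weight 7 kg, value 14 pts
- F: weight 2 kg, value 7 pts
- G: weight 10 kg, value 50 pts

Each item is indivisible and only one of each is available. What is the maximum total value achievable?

Check high-value combinations within 15 kg:
- B+F+G: weight 3+2+10=15, value 19+7+50=76
- B+G: weight 3+10=13, value 19+50=69
- A+B+F: weight 8+3+2=13, value 40+19+7=66
- A+B: weight 8+3=11, value 40+19=59
Best: 76 pts.

76 pts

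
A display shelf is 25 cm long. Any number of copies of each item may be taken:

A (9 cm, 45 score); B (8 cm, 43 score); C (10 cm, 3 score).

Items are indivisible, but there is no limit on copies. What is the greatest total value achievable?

131 score

Best value-per-unit is B at 43/8; filling with it alone gives 3×43 = 129.
Optimal mix: 1×A + 2×B → length 25, value 131.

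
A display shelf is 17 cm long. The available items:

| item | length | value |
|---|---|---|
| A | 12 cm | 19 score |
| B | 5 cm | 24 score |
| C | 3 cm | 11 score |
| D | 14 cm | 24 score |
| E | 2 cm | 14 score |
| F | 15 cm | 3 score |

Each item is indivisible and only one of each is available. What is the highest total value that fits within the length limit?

Check high-value combinations within 17 cm:
- B+C+E: length 5+3+2=10, value 24+11+14=49
- A+C+E: length 12+3+2=17, value 19+11+14=44
- A+B: length 12+5=17, value 19+24=43
- B+E: length 5+2=7, value 24+14=38
- D+E: length 14+2=16, value 24+14=38
Best: 49 score.

49 score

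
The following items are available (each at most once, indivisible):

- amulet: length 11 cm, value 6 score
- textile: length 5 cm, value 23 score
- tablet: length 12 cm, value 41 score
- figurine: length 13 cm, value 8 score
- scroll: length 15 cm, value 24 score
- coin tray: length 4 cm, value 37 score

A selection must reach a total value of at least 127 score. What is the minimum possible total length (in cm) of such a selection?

Subsets with value ≥ 127, sorted by total length:
- amulet+textile+tablet+scroll+coin tray: length 47, value 131
- textile+tablet+figurine+scroll+coin tray: length 49, value 133
Minimum length: 47 cm.

47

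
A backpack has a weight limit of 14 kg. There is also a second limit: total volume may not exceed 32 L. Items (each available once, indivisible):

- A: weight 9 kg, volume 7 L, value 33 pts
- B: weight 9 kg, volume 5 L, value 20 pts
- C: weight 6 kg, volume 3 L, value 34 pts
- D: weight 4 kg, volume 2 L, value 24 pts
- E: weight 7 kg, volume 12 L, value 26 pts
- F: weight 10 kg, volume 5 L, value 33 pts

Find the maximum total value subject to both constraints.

Feasible sets respecting both limits:
- C+E: weight 13, volume 15, value 60
- C+D: weight 10, volume 5, value 58
- A+D: weight 13, volume 9, value 57
Best: 60 pts.

60 pts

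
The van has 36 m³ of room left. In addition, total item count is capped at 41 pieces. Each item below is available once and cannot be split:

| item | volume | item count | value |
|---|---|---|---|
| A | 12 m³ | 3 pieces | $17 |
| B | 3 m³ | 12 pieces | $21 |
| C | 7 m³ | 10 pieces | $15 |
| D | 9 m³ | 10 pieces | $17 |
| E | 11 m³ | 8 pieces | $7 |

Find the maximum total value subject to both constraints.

Feasible sets respecting both limits:
- A+B+C+D: volume 31, item count 35, value 70
- A+B+D+E: volume 35, item count 33, value 62
- A+B+C+E: volume 33, item count 33, value 60
- B+C+D+E: volume 30, item count 40, value 60
Best: $70.

$70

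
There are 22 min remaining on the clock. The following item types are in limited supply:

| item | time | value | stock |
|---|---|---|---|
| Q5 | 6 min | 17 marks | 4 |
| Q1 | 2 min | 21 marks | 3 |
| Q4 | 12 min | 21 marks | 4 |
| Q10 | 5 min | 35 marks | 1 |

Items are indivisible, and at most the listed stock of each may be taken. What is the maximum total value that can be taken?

115 marks

Best selections within time 22 and stock limits:
- 1×Q5 + 3×Q1 + 1×Q10: time 17, value 115
- 2×Q5 + 2×Q1 + 1×Q10: time 21, value 111
- 3×Q1 + 1×Q10: time 11, value 98
Best: 115 marks.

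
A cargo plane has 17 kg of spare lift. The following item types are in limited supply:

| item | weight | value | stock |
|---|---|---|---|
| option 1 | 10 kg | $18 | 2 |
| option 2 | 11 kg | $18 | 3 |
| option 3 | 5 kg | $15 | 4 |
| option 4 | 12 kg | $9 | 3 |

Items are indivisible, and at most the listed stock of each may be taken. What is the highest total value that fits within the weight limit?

$45

Best selections within weight 17 and stock limits:
- 3×option 3: weight 15, value 45
- 1×option 1 + 1×option 3: weight 15, value 33
- 1×option 2 + 1×option 3: weight 16, value 33
- 2×option 3: weight 10, value 30
Best: $45.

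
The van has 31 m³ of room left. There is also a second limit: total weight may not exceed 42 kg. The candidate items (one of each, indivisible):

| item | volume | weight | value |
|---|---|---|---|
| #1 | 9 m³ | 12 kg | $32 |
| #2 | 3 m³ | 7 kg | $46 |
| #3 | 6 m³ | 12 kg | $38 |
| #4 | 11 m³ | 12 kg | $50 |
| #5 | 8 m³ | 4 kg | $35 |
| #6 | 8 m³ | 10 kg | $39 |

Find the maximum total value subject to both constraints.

$173

Feasible sets respecting both limits:
- #2+#3+#4+#6: volume 28, weight 41, value 173
- #2+#4+#5+#6: volume 30, weight 33, value 170
- #2+#3+#4+#5: volume 28, weight 35, value 169
- #1+#2+#4+#6: volume 31, weight 41, value 167
Best: $173.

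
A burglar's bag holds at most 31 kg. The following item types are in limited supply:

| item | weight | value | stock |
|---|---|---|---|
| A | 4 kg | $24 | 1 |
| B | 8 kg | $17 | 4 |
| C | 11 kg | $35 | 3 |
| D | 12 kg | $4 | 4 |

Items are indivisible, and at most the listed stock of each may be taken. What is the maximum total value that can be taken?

Best selections within weight 31 and stock limits:
- 1×A + 2×C: weight 26, value 94
- 1×A + 2×B + 1×C: weight 31, value 93
- 1×B + 2×C: weight 30, value 87
- 1×A + 1×B + 1×C: weight 23, value 76
Best: $94.

$94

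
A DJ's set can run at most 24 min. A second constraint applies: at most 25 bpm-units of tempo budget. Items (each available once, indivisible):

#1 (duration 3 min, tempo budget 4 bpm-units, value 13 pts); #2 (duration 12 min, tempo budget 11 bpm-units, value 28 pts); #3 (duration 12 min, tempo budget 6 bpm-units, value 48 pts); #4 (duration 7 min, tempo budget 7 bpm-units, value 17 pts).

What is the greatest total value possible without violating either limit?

Feasible sets respecting both limits:
- #1+#3+#4: duration 22, tempo budget 17, value 78
- #2+#3: duration 24, tempo budget 17, value 76
- #3+#4: duration 19, tempo budget 13, value 65
Best: 78 pts.

78 pts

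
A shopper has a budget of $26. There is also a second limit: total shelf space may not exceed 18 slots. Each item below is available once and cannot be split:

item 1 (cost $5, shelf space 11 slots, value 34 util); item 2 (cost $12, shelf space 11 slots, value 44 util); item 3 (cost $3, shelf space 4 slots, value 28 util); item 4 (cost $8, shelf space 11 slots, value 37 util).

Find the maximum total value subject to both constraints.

72 util

Feasible sets respecting both limits:
- item 2+item 3: cost 15, shelf space 15, value 72
- item 3+item 4: cost 11, shelf space 15, value 65
- item 1+item 3: cost 8, shelf space 15, value 62
Best: 72 util.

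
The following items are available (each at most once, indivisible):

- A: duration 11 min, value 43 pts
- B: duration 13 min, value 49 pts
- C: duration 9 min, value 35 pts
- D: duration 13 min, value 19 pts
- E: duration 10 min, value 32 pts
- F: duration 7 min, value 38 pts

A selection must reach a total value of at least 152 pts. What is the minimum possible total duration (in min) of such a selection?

Subsets with value ≥ 152, sorted by total duration:
- B+C+E+F: duration 39, value 154
- A+B+C+F: duration 40, value 165
- A+B+E+F: duration 41, value 162
Minimum duration: 39 min.

39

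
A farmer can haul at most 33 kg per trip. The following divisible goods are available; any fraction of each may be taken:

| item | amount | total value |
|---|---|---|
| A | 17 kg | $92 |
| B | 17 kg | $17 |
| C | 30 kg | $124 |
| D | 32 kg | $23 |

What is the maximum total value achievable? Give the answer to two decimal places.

Take in order of value per unit:
- A (92/17 per unit): all 17 → value 92, running total 92.00
- C (124/30 per unit): 16 of 30 → value 16×124/30 = 66.1333, running total 158.13
Total 158.13.

158.13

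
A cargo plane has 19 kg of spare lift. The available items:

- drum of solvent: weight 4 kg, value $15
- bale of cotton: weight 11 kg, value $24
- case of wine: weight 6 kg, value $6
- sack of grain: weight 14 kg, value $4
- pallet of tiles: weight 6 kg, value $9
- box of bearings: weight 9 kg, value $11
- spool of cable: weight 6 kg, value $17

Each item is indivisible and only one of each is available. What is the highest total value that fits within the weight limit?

$43

Check high-value combinations within 19 kg:
- drum of solvent+box of bearings+spool of cable: weight 4+9+6=19, value 15+11+17=43
- drum of solvent+pallet of tiles+spool of cable: weight 4+6+6=16, value 15+9+17=41
- bale of cotton+spool of cable: weight 11+6=17, value 24+17=41
- drum of solvent+bale of cotton: weight 4+11=15, value 15+24=39
Best: $43.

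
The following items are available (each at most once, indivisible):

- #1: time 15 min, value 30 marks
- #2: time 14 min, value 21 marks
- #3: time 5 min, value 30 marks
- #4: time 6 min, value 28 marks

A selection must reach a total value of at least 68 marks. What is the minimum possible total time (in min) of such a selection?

Subsets with value ≥ 68, sorted by total time:
- #2+#3+#4: time 25, value 79
- #1+#3+#4: time 26, value 88
- #1+#2+#3: time 34, value 81
Minimum time: 25 min.

25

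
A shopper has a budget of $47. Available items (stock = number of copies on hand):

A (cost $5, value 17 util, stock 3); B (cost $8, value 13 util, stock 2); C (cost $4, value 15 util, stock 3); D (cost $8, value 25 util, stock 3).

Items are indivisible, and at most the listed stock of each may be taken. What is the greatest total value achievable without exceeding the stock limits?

156 util

Top feasible selections:
- 3×A + 2×C + 3×D: cost 47, value 156
- 2×A + 3×C + 3×D: cost 46, value 154
- 3×A + 3×C + 2×D: cost 43, value 146
- 3×A + 1×B + 2×C + 2×D: cost 47, value 144
Best: 156 util.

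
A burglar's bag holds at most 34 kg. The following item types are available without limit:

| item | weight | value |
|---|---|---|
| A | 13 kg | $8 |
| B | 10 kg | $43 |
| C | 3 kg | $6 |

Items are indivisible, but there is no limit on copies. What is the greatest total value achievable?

$135

Best value-per-unit is B at 43/10; filling with it alone gives 3×43 = 129.
Optimal mix: 3×B + 1×C → weight 33, value 135.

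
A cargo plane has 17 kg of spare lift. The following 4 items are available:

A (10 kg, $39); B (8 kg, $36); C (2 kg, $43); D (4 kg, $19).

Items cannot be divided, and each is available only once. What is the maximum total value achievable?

$101

Check high-value combinations within 17 kg:
- A+C+D: weight 10+2+4=16, value 39+43+19=101
- B+C+D: weight 8+2+4=14, value 36+43+19=98
- A+C: weight 10+2=12, value 39+43=82
- B+C: weight 8+2=10, value 36+43=79
- C+D: weight 2+4=6, value 43+19=62
Best: $101.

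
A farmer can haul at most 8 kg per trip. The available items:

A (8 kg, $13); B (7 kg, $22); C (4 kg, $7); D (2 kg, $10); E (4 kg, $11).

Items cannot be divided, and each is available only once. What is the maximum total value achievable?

$22

This is a 0/1 knapsack; check combinations near the capacity.
- B: weight 7, value 22
- D+E: weight 2+4=6, value 10+11=21
- C+E: weight 4+4=8, value 7+11=18
- C+D: weight 4+2=6, value 7+10=17
- A: weight 8, value 13
Best: $22.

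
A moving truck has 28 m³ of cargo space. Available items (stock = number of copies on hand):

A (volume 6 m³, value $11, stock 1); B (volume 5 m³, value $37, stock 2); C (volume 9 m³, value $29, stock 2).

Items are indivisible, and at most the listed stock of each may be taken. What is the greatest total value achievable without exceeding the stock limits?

$132

Top feasible selections:
- 2×B + 2×C: volume 28, value 132
- 1×A + 2×B + 1×C: volume 25, value 114
- 2×B + 1×C: volume 19, value 103
Best: $132.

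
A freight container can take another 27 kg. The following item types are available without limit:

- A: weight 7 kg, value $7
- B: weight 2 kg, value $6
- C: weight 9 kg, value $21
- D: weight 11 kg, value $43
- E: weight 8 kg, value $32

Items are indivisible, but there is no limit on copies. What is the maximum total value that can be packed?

$107

Best value-per-unit is E at 32/8; filling with it alone gives 3×32 = 96.
Optimal mix: 1×D + 2×E → weight 27, value 107.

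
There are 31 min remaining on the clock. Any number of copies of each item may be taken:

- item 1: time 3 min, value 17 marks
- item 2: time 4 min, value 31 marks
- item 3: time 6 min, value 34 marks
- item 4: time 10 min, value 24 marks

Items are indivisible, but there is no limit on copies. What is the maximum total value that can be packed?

234 marks

Best value-per-unit is item 2 at 31/4; filling with it alone gives 7×31 = 217.
Optimal mix: 1×item 1 + 7×item 2 → time 31, value 234.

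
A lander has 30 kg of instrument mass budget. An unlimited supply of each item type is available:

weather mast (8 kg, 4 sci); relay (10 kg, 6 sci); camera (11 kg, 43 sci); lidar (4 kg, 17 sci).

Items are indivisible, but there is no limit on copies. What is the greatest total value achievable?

Best value-per-unit is lidar at 17/4; filling with it alone gives 7×17 = 119.
Optimal mix: 2×camera + 2×lidar → mass 30, value 120.

120 sci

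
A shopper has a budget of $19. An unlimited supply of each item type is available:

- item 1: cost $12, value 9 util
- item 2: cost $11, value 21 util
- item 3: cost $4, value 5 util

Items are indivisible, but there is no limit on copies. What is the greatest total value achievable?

31 util

Best value-per-unit is item 2 at 21/11; filling with it alone gives 1×21 = 21.
Optimal mix: 1×item 2 + 2×item 3 → cost 19, value 31.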